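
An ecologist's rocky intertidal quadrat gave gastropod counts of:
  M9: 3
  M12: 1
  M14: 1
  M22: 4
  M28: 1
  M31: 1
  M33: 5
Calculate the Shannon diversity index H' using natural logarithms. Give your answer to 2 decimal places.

Total N = 3+1+1+4+1+1+5 = 16, so the proportions are 0.1875, 0.0625, 0.0625, 0.25, 0.0625, 0.0625, 0.3125 (working shown to 4 dp, full precision carried).
Each pᵢ ln pᵢ term: 0.1875×(-1.6740)=-0.3139, 0.0625×(-2.7726)=-0.1733, 0.0625×(-2.7726)=-0.1733, 0.25×(-1.3863)=-0.3466, 0.0625×(-2.7726)=-0.1733, 0.0625×(-2.7726)=-0.1733, 0.3125×(-1.1632)=-0.3635.
Sum = -1.7171, so H' = 1.72.

1.72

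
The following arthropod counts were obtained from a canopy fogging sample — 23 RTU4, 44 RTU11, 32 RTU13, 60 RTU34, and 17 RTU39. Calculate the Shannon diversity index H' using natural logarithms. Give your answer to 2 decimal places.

1.52

Total N = 23+44+32+60+17 = 176, so the proportions are 0.1307, 0.25, 0.1818, 0.3409, 0.0966 (working shown to 4 dp, full precision carried).
Each pᵢ ln pᵢ term: 0.1307×(-2.0350)=-0.2659, 0.25×(-1.3863)=-0.3466, 0.1818×(-1.7047)=-0.3100, 0.3409×(-1.0761)=-0.3669, 0.0966×(-2.3373)=-0.2258.
Sum = -1.5151, so H' = 1.52.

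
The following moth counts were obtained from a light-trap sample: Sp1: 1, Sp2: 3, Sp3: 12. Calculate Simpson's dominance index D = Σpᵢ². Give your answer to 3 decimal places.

Total N = 1+3+12 = 16, so the proportions are 0.0625, 0.1875, 0.75 (working shown to 5 dp, full precision carried).
D = 0.0625² + 0.1875² + 0.75² = 0.00391 + 0.03516 + 0.56250 = 0.60156.
To 3 decimal places, D = 0.602.

0.602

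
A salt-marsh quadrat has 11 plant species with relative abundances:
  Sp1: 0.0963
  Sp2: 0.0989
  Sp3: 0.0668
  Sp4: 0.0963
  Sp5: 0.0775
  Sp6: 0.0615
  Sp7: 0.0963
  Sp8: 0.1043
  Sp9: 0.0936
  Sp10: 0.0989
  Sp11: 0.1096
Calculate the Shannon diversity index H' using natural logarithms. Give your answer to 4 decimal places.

2.3840

Each pᵢ ln pᵢ term (working shown to 6 dp, full precision carried): 0.0963×(-2.340287)=-0.225370, 0.0989×(-2.313646)=-0.228820, 0.0668×(-2.706052)=-0.180764, 0.0963×(-2.340287)=-0.225370, 0.0775×(-2.557477)=-0.198204, 0.0615×(-2.788718)=-0.171506, 0.0963×(-2.340287)=-0.225370, 0.1043×(-2.260484)=-0.235768, 0.0936×(-2.368725)=-0.221713, 0.0989×(-2.313646)=-0.228820, 0.1096×(-2.210918)=-0.242317.
Sum = -2.384021, so H' = 2.3840.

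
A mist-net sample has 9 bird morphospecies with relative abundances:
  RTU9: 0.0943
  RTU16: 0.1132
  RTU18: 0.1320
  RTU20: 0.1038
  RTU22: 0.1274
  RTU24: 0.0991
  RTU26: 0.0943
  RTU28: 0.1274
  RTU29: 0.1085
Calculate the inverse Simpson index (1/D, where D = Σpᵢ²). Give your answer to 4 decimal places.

8.8611

D = 0.0943² + 0.1132² + 0.132² + 0.1038² + 0.1274² + 0.0991² + 0.0943² + 0.1274² + 0.1085² = 0.00889249 + 0.01281424 + 0.01742400 + 0.01077444 + 0.01623076 + 0.00982081 + 0.00889249 + 0.01623076 + 0.01177225 = 0.11285224 (working shown to 8 dp, full precision carried).
So 1/D = 8.861144, i.e. 8.8611 to 4 decimal places.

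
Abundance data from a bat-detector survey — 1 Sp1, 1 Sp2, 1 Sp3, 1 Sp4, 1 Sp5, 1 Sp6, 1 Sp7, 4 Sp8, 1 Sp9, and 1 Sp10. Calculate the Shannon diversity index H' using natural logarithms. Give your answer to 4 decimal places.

Total N = 1+1+1+1+1+1+1+4+1+1 = 13, so the proportions are 0.076923, 0.076923, 0.076923, 0.076923, 0.076923, 0.076923, 0.076923, 0.307692, 0.076923, 0.076923 (working shown to 6 dp, full precision carried).
Each pᵢ ln pᵢ term: 0.076923×(-2.564949)=-0.197304, 0.076923×(-2.564949)=-0.197304, 0.076923×(-2.564949)=-0.197304, 0.076923×(-2.564949)=-0.197304, 0.076923×(-2.564949)=-0.197304, 0.076923×(-2.564949)=-0.197304, 0.076923×(-2.564949)=-0.197304, 0.307692×(-1.178655)=-0.362663, 0.076923×(-2.564949)=-0.197304, 0.076923×(-2.564949)=-0.197304.
Sum = -2.138397, so H' = 2.1384.

2.1384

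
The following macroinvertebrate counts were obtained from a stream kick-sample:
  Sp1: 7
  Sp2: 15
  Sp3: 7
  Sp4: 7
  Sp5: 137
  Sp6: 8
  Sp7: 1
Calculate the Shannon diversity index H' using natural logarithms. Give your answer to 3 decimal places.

Total N = 7+15+7+7+137+8+1 = 182, so the proportions are 0.03846, 0.08242, 0.03846, 0.03846, 0.75275, 0.04396, 0.00549 (working shown to 5 dp, full precision carried).
Each pᵢ ln pᵢ term: 0.03846×(-3.25810)=-0.12531, 0.08242×(-2.49596)=-0.20571, 0.03846×(-3.25810)=-0.12531, 0.03846×(-3.25810)=-0.12531, 0.75275×(-0.28403)=-0.21380, 0.04396×(-3.12457)=-0.13734, 0.00549×(-5.20401)=-0.02859.
Sum = -0.96138, so H' = 0.961.

0.961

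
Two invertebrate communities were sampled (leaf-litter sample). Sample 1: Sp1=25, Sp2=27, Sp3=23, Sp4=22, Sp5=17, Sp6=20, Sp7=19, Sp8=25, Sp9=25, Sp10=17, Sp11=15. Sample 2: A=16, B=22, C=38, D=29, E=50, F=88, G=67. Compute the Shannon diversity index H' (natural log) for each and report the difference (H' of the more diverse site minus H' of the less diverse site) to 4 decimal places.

0.5791

Sample 1: N=235, proportions 0.10638298, 0.11489362, 0.09787234, 0.09361702, 0.07234043, 0.08510638, 0.08085106, 0.10638298, 0.10638298, 0.07234043, 0.06382979, giving H' = 2.38157881 (working shown to 8 dp, full precision carried).
Sample 2: N=310, proportions 0.0516129, 0.07096774, 0.12258065, 0.09354839, 0.16129032, 0.28387097, 0.21612903, giving H' = 1.80249036.
Difference = |2.38157881 − 1.80249036| = 0.57908845, i.e. 0.5791 to 4 decimal places.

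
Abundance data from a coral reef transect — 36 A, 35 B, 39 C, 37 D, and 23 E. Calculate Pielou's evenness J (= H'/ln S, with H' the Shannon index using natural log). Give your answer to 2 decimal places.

0.99

Total N = 36+35+39+37+23 = 170, so the proportions are 0.2118, 0.2059, 0.2294, 0.2176, 0.1353 (working shown to 4 dp, full precision carried).
H' = −Σ pᵢ ln pᵢ = −((-0.3287) + (-0.3254) + (-0.3377) + (-0.3319) + (-0.2706)) = 1.5944.
With S = 5 species, ln S = 1.6094, so J = 1.5944/1.6094 = 0.9906, i.e. 0.99 to 2 decimal places.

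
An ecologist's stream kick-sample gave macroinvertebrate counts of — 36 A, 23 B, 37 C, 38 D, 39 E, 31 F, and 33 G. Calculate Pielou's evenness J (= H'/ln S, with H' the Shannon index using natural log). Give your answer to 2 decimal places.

Total N = 36+23+37+38+39+31+33 = 237, so the proportions are 0.1519, 0.097, 0.1561, 0.1603, 0.1646, 0.1308, 0.1392 (working shown to 4 dp, full precision carried).
H' = −Σ pᵢ ln pᵢ = −((-0.2863) + (-0.2264) + (-0.2899) + (-0.2935) + (-0.2969) + (-0.2661) + (-0.2745)) = 1.9336.
With S = 7 species, ln S = 1.9459, so J = 1.9336/1.9459 = 0.9937, i.e. 0.99 to 2 decimal places.

0.99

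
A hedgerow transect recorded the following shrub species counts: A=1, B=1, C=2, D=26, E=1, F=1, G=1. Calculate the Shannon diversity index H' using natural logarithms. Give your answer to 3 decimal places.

Total N = 1+1+2+26+1+1+1 = 33, so the proportions are 0.030303, 0.030303, 0.060606, 0.787879, 0.030303, 0.030303, 0.030303 (working shown to 6 dp, full precision carried).
Each pᵢ ln pᵢ term: 0.030303×(-3.496508)=-0.105955, 0.030303×(-3.496508)=-0.105955, 0.060606×(-2.803360)=-0.169901, 0.787879×(-0.238411)=-0.187839, 0.030303×(-3.496508)=-0.105955, 0.030303×(-3.496508)=-0.105955, 0.030303×(-3.496508)=-0.105955.
Sum = -0.887513, so H' = 0.888.

0.888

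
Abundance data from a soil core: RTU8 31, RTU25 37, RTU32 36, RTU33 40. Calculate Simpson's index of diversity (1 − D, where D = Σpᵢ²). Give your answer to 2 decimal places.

Total N = 31+37+36+40 = 144, so the proportions are 0.2153, 0.2569, 0.25, 0.2778 (working shown to 4 dp, full precision carried).
D = 0.2153² + 0.2569² + 0.25² + 0.2778² = 0.0463 + 0.0660 + 0.0625 + 0.0772 = 0.2520.
So 1 − D = 0.7480, i.e. 0.75 to 2 decimal places.

0.75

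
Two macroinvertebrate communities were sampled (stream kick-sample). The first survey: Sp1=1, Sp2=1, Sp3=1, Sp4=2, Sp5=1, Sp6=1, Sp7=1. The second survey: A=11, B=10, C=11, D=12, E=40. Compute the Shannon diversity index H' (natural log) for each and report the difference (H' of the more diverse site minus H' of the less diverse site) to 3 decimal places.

The first survey: N=8, proportions 0.125, 0.125, 0.125, 0.25, 0.125, 0.125, 0.125, giving H' = 1.90615 (working shown to 5 dp, full precision carried).
The second survey: N=84, proportions 0.13095, 0.11905, 0.13095, 0.14286, 0.47619, giving H' = 1.41708.
Difference = |1.90615 − 1.41708| = 0.48907, i.e. 0.489 to 3 decimal places.

0.489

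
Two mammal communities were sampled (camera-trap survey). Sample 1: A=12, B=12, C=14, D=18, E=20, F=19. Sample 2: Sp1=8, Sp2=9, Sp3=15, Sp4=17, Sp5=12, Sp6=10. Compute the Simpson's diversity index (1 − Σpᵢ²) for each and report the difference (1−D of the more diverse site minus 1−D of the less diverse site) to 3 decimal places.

Sample 1: N=95, proportions 0.12632, 0.12632, 0.14737, 0.18947, 0.21053, 0.2, giving 1−D = 0.82615 (working shown to 5 dp, full precision carried).
Sample 2: N=71, proportions 0.11268, 0.12676, 0.21127, 0.23944, 0.16901, 0.14085, giving 1−D = 0.82087.
Difference = |0.82615 − 0.82087| = 0.00528, i.e. 0.005 to 3 decimal places.

0.005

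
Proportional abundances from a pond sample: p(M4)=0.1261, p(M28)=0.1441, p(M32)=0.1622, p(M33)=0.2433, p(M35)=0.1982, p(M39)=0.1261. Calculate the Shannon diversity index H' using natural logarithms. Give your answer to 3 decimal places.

1.761

Each pᵢ ln pᵢ term (working shown to 5 dp, full precision carried): 0.1261×(-2.07068)=-0.26111, 0.1441×(-1.93725)=-0.27916, 0.1622×(-1.81893)=-0.29503, 0.2433×(-1.41346)=-0.34389, 0.1982×(-1.61848)=-0.32078, 0.1261×(-2.07068)=-0.26111.
Sum = -1.76109, so H' = 1.761.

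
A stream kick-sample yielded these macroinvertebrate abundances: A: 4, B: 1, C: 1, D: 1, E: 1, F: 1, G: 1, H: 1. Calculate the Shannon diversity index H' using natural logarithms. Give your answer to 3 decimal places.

1.894

Total N = 4+1+1+1+1+1+1+1 = 11, so the proportions are 0.36364, 0.09091, 0.09091, 0.09091, 0.09091, 0.09091, 0.09091, 0.09091 (working shown to 5 dp, full precision carried).
Each pᵢ ln pᵢ term: 0.36364×(-1.01160)=-0.36785, 0.09091×(-2.39790)=-0.21799, 0.09091×(-2.39790)=-0.21799, 0.09091×(-2.39790)=-0.21799, 0.09091×(-2.39790)=-0.21799, 0.09091×(-2.39790)=-0.21799, 0.09091×(-2.39790)=-0.21799, 0.09091×(-2.39790)=-0.21799.
Sum = -1.89379, so H' = 1.894.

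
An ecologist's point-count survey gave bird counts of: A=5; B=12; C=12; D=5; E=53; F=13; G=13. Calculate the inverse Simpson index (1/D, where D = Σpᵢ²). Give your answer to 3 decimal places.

3.664

Total N = 5+12+12+5+53+13+13 = 113, so the proportions are 0.0442478, 0.1061947, 0.1061947, 0.0442478, 0.4690265, 0.1150442, 0.1150442 (working shown to 7 dp, full precision carried).
D = 0.0442478² + 0.1061947² + 0.1061947² + 0.0442478² + 0.4690265² + 0.1150442² + 0.1150442² = 0.0019579 + 0.0112773 + 0.0112773 + 0.0019579 + 0.2199859 + 0.0132352 + 0.0132352 = 0.2729266.
So 1/D = 3.66399, i.e. 3.664 to 3 decimal places.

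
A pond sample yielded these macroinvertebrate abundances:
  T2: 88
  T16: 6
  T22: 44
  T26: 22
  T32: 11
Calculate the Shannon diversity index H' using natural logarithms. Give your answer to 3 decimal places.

Total N = 88+6+44+22+11 = 171, so the proportions are 0.51462, 0.03509, 0.25731, 0.12865, 0.06433 (working shown to 5 dp, full precision carried).
Each pᵢ ln pᵢ term: 0.51462×(-0.66433)=-0.34188, 0.03509×(-3.34990)=-0.11754, 0.25731×(-1.35747)=-0.34929, 0.12865×(-2.05062)=-0.26382, 0.06433×(-2.74377)=-0.17650.
Sum = -1.24903, so H' = 1.249.

1.249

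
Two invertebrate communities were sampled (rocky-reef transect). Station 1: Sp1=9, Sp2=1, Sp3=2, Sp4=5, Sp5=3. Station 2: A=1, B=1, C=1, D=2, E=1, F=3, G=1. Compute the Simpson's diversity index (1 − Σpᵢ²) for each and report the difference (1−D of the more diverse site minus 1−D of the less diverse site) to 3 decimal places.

Station 1: N=20, proportions 0.45, 0.05, 0.1, 0.25, 0.15, giving 1−D = 0.70000 (working shown to 5 dp, full precision carried).
Station 2: N=10, proportions 0.1, 0.1, 0.1, 0.2, 0.1, 0.3, 0.1, giving 1−D = 0.82000.
Difference = |0.70000 − 0.82000| = 0.12000, i.e. 0.120 to 3 decimal places.

0.120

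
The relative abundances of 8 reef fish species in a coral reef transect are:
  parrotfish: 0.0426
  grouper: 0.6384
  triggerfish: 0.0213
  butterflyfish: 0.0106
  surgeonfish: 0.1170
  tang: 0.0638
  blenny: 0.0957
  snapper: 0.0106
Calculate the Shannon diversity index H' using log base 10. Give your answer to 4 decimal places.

0.5431

Each pᵢ log₁₀ pᵢ term (working shown to 6 dp, full precision carried): 0.0426×(-1.370590)=-0.058387, 0.6384×(-0.194907)=-0.124429, 0.0213×(-1.671620)=-0.035606, 0.0106×(-1.974694)=-0.020932, 0.117×(-0.931814)=-0.109022, 0.0638×(-1.195179)=-0.076252, 0.0957×(-1.019088)=-0.097527, 0.0106×(-1.974694)=-0.020932.
Sum = -0.543086, so H' = 0.5431.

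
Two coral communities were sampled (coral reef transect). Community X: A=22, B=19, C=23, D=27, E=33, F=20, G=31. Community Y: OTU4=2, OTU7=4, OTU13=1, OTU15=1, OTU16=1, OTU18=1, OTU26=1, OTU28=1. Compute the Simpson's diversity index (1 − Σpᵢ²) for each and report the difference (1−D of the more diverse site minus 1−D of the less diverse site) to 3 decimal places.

Community X: N=175, proportions 0.12571, 0.10857, 0.13143, 0.15429, 0.18857, 0.11429, 0.17714, giving 1−D = 0.85133 (working shown to 5 dp, full precision carried).
Community Y: N=12, proportions 0.16667, 0.33333, 0.08333, 0.08333, 0.08333, 0.08333, 0.08333, 0.08333, giving 1−D = 0.81944.
Difference = |0.85133 − 0.81944| = 0.03189, i.e. 0.032 to 3 decimal places.

0.032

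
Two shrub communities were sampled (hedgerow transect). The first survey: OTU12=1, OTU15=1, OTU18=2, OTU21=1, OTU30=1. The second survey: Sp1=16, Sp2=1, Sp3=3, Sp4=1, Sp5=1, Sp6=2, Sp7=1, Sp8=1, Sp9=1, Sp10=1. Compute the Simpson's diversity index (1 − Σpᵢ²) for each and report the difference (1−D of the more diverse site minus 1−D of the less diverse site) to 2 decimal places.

0.13

The first survey: N=6, proportions 0.1667, 0.1667, 0.3333, 0.1667, 0.1667, giving 1−D = 0.7778 (working shown to 4 dp, full precision carried).
The second survey: N=28, proportions 0.5714, 0.0357, 0.1071, 0.0357, 0.0357, 0.0714, 0.0357, 0.0357, 0.0357, 0.0357, giving 1−D = 0.6480.
Difference = |0.7778 − 0.6480| = 0.1298, i.e. 0.13 to 2 decimal places.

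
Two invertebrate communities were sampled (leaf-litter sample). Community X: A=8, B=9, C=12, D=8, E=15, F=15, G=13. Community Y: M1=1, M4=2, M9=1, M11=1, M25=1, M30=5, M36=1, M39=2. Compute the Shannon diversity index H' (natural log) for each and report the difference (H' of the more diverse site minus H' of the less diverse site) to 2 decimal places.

Community X: N=80, proportions 0.1, 0.1125, 0.15, 0.1, 0.1875, 0.1875, 0.1625, giving H' = 1.9139 (working shown to 4 dp, full precision carried).
Community Y: N=14, proportions 0.0714, 0.1429, 0.0714, 0.0714, 0.0714, 0.3571, 0.0714, 0.1429, giving H' = 1.8662.
Difference = |1.9139 − 1.8662| = 0.0477, i.e. 0.05 to 2 decimal places.

0.05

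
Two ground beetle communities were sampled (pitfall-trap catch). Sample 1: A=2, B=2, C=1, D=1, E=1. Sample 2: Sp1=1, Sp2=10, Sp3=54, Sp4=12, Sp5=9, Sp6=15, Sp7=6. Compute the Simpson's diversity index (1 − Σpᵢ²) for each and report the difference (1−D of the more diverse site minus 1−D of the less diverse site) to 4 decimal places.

0.0815

Sample 1: N=7, proportions 0.285714, 0.285714, 0.142857, 0.142857, 0.142857, giving 1−D = 0.775510 (working shown to 6 dp, full precision carried).
Sample 2: N=107, proportions 0.009346, 0.093458, 0.504673, 0.11215, 0.084112, 0.140187, 0.056075, giving 1−D = 0.694034.
Difference = |0.775510 − 0.694034| = 0.081476, i.e. 0.0815 to 4 decimal places.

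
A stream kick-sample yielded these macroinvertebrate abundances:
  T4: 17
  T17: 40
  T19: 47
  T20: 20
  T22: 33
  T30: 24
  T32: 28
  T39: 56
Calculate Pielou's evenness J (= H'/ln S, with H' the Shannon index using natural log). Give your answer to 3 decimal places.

Total N = 17+40+47+20+33+24+28+56 = 265, so the proportions are 0.06415, 0.15094, 0.17736, 0.07547, 0.12453, 0.09057, 0.10566, 0.21132 (working shown to 5 dp, full precision carried).
H' = −Σ pᵢ ln pᵢ = −((-0.17619) + (-0.28541) + (-0.30676) + (-0.19502) + (-0.25942) + (-0.21751) + (-0.23747) + (-0.32847)) = 2.00625.
With S = 8 species, ln S = 2.07944, so J = 2.00625/2.07944 = 0.96480, i.e. 0.965 to 3 decimal places.

0.965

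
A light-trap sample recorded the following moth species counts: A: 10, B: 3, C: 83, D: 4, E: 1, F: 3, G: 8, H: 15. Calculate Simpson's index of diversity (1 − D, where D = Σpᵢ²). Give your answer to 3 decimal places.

Total N = 10+3+83+4+1+3+8+15 = 127, so the proportions are 0.07874, 0.02362, 0.65354, 0.0315, 0.00787, 0.02362, 0.06299, 0.11811 (working shown to 5 dp, full precision carried).
D = 0.07874² + 0.02362² + 0.65354² + 0.0315² + 0.00787² + 0.02362² + 0.06299² + 0.11811² = 0.00620 + 0.00056 + 0.42712 + 0.00099 + 0.00006 + 0.00056 + 0.00397 + 0.01395 = 0.45341.
So 1 − D = 0.54659, i.e. 0.547 to 3 decimal places.

0.547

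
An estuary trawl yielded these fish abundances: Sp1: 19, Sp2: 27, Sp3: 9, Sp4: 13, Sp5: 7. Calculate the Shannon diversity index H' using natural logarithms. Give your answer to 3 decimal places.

1.495

Total N = 19+27+9+13+7 = 75, so the proportions are 0.25333, 0.36, 0.12, 0.17333, 0.09333 (working shown to 5 dp, full precision carried).
Each pᵢ ln pᵢ term: 0.25333×(-1.37305)=-0.34784, 0.36×(-1.02165)=-0.36779, 0.12×(-2.12026)=-0.25443, 0.17333×(-1.75254)=-0.30377, 0.09333×(-2.37158)=-0.22135.
Sum = -1.49519, so H' = 1.495.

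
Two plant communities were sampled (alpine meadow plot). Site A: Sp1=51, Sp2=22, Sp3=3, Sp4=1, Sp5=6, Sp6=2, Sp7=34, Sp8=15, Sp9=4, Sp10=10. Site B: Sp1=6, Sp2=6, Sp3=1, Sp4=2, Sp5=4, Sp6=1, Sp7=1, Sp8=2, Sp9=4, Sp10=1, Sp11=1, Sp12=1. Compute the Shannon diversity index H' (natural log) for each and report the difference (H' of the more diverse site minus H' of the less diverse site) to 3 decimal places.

Site A: N=148, proportions 0.34459, 0.14865, 0.02027, 0.00676, 0.04054, 0.01351, 0.22973, 0.10135, 0.02703, 0.06757, giving H' = 1.80095 (working shown to 5 dp, full precision carried).
Site B: N=30, proportions 0.2, 0.2, 0.03333, 0.06667, 0.13333, 0.03333, 0.03333, 0.06667, 0.13333, 0.03333, 0.03333, 0.03333, giving H' = 2.22240.
Difference = |1.80095 − 2.22240| = 0.42145, i.e. 0.421 to 3 decimal places.

0.421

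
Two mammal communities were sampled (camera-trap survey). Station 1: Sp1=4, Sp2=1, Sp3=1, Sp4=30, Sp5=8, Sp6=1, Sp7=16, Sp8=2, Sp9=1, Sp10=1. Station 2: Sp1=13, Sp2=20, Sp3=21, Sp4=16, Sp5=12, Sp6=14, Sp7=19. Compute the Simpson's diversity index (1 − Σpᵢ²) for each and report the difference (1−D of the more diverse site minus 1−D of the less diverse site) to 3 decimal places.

Station 1: N=65, proportions 0.06154, 0.01538, 0.01538, 0.46154, 0.12308, 0.01538, 0.24615, 0.03077, 0.01538, 0.01538, giving 1−D = 0.70533 (working shown to 5 dp, full precision carried).
Station 2: N=115, proportions 0.11304, 0.17391, 0.18261, 0.13913, 0.10435, 0.12174, 0.16522, giving 1−D = 0.85127.
Difference = |0.70533 − 0.85127| = 0.14594, i.e. 0.146 to 3 decimal places.

0.146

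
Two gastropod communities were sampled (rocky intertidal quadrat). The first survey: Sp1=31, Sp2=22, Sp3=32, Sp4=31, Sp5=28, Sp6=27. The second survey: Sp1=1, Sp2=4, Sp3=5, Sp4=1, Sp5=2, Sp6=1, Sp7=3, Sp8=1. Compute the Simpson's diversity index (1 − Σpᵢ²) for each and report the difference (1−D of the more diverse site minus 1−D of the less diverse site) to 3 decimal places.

0.010

The first survey: N=171, proportions 0.18129, 0.12865, 0.18713, 0.18129, 0.16374, 0.15789, giving 1−D = 0.83096 (working shown to 5 dp, full precision carried).
The second survey: N=18, proportions 0.05556, 0.22222, 0.27778, 0.05556, 0.11111, 0.05556, 0.16667, 0.05556, giving 1−D = 0.82099.
Difference = |0.83096 − 0.82099| = 0.00997, i.e. 0.010 to 3 decimal places.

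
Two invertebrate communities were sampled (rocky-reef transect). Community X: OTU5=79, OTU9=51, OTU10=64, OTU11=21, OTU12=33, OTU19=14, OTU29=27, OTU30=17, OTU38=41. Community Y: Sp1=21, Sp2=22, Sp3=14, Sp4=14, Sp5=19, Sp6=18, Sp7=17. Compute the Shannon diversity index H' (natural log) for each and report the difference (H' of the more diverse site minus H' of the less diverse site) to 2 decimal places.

Community X: N=347, proportions 0.227666, 0.146974, 0.184438, 0.060519, 0.095101, 0.040346, 0.07781, 0.048991, 0.118156, giving H' = 2.052341 (working shown to 6 dp, full precision carried).
Community Y: N=125, proportions 0.168, 0.176, 0.112, 0.112, 0.152, 0.144, 0.136, giving H' = 1.932576.
Difference = |2.052341 − 1.932576| = 0.119765, i.e. 0.12 to 2 decimal places.

0.12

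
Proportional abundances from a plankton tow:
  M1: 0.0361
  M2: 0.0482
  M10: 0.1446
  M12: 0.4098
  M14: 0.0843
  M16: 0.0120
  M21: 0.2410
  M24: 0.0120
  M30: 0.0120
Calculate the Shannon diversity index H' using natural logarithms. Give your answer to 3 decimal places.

Each pᵢ ln pᵢ term (working shown to 5 dp, full precision carried): 0.0361×(-3.32146)=-0.11990, 0.0482×(-3.03240)=-0.14616, 0.1446×(-1.93378)=-0.27963, 0.4098×(-0.89209)=-0.36558, 0.0843×(-2.47337)=-0.20851, 0.012×(-4.42285)=-0.05307, 0.241×(-1.42296)=-0.34293, 0.012×(-4.42285)=-0.05307, 0.012×(-4.42285)=-0.05307.
Sum = -1.62193, so H' = 1.622.

1.622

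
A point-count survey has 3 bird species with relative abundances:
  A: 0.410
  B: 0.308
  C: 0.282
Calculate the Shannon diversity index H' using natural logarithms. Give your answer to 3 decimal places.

1.085

Each pᵢ ln pᵢ term (working shown to 5 dp, full precision carried): 0.41×(-0.89160)=-0.36556, 0.308×(-1.17766)=-0.36272, 0.282×(-1.26585)=-0.35697.
Sum = -1.08524, so H' = 1.085.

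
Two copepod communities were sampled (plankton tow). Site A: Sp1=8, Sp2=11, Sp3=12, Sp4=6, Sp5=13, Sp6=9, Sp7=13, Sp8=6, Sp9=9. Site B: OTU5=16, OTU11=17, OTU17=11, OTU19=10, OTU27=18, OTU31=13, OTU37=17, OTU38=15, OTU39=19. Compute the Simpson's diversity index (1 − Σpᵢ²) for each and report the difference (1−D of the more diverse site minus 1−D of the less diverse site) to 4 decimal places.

0.0037

Site A: N=87, proportions 0.091954, 0.126437, 0.137931, 0.068966, 0.149425, 0.103448, 0.149425, 0.068966, 0.103448, giving 1−D = 0.880962 (working shown to 6 dp, full precision carried).
Site B: N=136, proportions 0.117647, 0.125, 0.080882, 0.073529, 0.132353, 0.095588, 0.125, 0.110294, 0.139706, giving 1−D = 0.884624.
Difference = |0.880962 − 0.884624| = 0.003662, i.e. 0.0037 to 4 decimal places.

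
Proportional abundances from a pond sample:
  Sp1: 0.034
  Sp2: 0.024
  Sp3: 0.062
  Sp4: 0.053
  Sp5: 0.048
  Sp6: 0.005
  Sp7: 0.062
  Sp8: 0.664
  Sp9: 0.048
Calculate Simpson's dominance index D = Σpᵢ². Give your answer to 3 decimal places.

D = 0.034² + 0.024² + 0.062² + 0.053² + 0.048² + 0.005² + 0.062² + 0.664² + 0.048² = 0.00116 + 0.00058 + 0.00384 + 0.00281 + 0.00230 + 0.00003 + 0.00384 + 0.44090 + 0.00230 = 0.45776 (working shown to 5 dp, full precision carried).
To 3 decimal places, D = 0.458.

0.458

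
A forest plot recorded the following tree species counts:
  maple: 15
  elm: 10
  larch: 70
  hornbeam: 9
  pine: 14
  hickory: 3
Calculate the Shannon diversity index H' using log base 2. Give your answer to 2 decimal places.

Total N = 15+10+70+9+14+3 = 121, so the proportions are 0.124, 0.0826, 0.5785, 0.0744, 0.1157, 0.0248 (working shown to 4 dp, full precision carried).
Each pᵢ log₂ pᵢ term: 0.124×(-3.0120)=-0.3734, 0.0826×(-3.5969)=-0.2973, 0.5785×(-0.7896)=-0.4568, 0.0744×(-3.7489)=-0.2788, 0.1157×(-3.1115)=-0.3600, 0.0248×(-5.3339)=-0.1322.
Sum = -1.8985, so H' = 1.90.

1.90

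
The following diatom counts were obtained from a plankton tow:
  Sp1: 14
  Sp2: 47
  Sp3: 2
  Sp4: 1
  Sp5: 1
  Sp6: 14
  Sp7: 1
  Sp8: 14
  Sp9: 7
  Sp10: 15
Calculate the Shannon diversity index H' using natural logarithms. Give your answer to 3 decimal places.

Total N = 14+47+2+1+1+14+1+14+7+15 = 116, so the proportions are 0.12069, 0.40517, 0.01724, 0.00862, 0.00862, 0.12069, 0.00862, 0.12069, 0.06034, 0.12931 (working shown to 5 dp, full precision carried).
Each pᵢ ln pᵢ term: 0.12069×(-2.11453)=-0.25520, 0.40517×(-0.90344)=-0.36605, 0.01724×(-4.06044)=-0.07001, 0.00862×(-4.75359)=-0.04098, 0.00862×(-4.75359)=-0.04098, 0.12069×(-2.11453)=-0.25520, 0.00862×(-4.75359)=-0.04098, 0.12069×(-2.11453)=-0.25520, 0.06034×(-2.80768)=-0.16943, 0.12931×(-2.04554)=-0.26451.
Sum = -1.75854, so H' = 1.759.

1.759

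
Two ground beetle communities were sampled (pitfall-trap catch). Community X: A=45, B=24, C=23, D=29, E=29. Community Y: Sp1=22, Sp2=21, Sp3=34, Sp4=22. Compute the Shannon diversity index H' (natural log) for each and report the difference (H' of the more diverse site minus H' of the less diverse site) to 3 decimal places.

Community X: N=150, proportions 0.3, 0.16, 0.15333, 0.19333, 0.19333, giving H' = 1.57735 (working shown to 5 dp, full precision carried).
Community Y: N=99, proportions 0.22222, 0.21212, 0.34343, 0.22222, giving H' = 1.36444.
Difference = |1.57735 − 1.36444| = 0.21291, i.e. 0.213 to 3 decimal places.

0.213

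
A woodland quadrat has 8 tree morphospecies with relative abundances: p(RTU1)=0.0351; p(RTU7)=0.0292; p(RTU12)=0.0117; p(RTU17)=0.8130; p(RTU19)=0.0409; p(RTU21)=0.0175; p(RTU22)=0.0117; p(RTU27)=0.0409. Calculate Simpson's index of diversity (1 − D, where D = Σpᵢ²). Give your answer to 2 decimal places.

0.33

D = 0.0351² + 0.0292² + 0.0117² + 0.813² + 0.0409² + 0.0175² + 0.0117² + 0.0409² = 0.0012 + 0.0009 + 0.0001 + 0.6610 + 0.0017 + 0.0003 + 0.0001 + 0.0017 = 0.6670 (working shown to 4 dp, full precision carried).
So 1 − D = 0.3330, i.e. 0.33 to 2 decimal places.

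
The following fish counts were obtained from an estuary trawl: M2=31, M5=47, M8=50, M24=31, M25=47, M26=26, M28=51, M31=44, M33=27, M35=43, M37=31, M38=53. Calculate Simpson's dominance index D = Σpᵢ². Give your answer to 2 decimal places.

Total N = 31+47+50+31+47+26+51+44+27+43+31+53 = 481, so the proportions are 0.0644, 0.0977, 0.104, 0.0644, 0.0977, 0.0541, 0.106, 0.0915, 0.0561, 0.0894, 0.0644, 0.1102 (working shown to 4 dp, full precision carried).
D = 0.0644² + 0.0977² + 0.104² + 0.0644² + 0.0977² + 0.0541² + 0.106² + 0.0915² + 0.0561² + 0.0894² + 0.0644² + 0.1102² = 0.0042 + 0.0095 + 0.0108 + 0.0042 + 0.0095 + 0.0029 + 0.0112 + 0.0084 + 0.0032 + 0.0080 + 0.0042 + 0.0121 = 0.0882.
To 2 decimal places, D = 0.09.

0.09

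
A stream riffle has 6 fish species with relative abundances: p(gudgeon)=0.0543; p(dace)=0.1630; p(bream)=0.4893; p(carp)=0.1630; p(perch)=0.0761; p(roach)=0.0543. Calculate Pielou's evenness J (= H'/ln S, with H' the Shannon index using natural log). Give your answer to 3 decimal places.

H' = −Σ pᵢ ln pᵢ = −((-0.15819) + (-0.29568) + (-0.34974) + (-0.29568) + (-0.19601) + (-0.15819)) = 1.45350 (working shown to 5 dp, full precision carried).
With S = 6 species, ln S = 1.79176, so J = 1.45350/1.79176 = 0.81121, i.e. 0.811 to 3 decimal places.

0.811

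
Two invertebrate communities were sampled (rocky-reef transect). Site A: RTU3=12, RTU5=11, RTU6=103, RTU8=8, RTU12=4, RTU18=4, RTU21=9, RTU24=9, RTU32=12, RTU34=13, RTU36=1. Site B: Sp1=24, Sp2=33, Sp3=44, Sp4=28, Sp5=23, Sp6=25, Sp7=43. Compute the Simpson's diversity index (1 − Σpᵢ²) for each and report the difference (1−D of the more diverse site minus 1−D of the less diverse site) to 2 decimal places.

Site A: N=186, proportions 0.0645, 0.0591, 0.5538, 0.043, 0.0215, 0.0215, 0.0484, 0.0484, 0.0645, 0.0699, 0.0054, giving 1−D = 0.6692 (working shown to 4 dp, full precision carried).
Site B: N=220, proportions 0.1091, 0.15, 0.2, 0.1273, 0.1045, 0.1136, 0.1955, giving 1−D = 0.8474.
Difference = |0.6692 − 0.8474| = 0.1782, i.e. 0.18 to 2 decimal places.

0.18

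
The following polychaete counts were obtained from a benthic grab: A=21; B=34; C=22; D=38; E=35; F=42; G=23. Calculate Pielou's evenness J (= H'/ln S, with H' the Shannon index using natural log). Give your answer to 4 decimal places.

Total N = 21+34+22+38+35+42+23 = 215, so the proportions are 0.097674, 0.15814, 0.102326, 0.176744, 0.162791, 0.195349, 0.106977 (working shown to 6 dp, full precision carried).
H' = −Σ pᵢ ln pᵢ = −((-0.227202) + (-0.291653) + (-0.233261) + (-0.306307) + (-0.295512) + (-0.318998) + (-0.239108)) = 1.912042.
With S = 7 species, ln S = 1.945910, so J = 1.912042/1.945910 = 0.982595, i.e. 0.9826 to 4 decimal places.

0.9826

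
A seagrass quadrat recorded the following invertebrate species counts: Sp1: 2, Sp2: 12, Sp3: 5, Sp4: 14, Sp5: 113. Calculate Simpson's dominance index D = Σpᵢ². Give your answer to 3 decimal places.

Total N = 2+12+5+14+113 = 146, so the proportions are 0.0137, 0.08219, 0.03425, 0.09589, 0.77397 (working shown to 5 dp, full precision carried).
D = 0.0137² + 0.08219² + 0.03425² + 0.09589² + 0.77397² = 0.00019 + 0.00676 + 0.00117 + 0.00919 + 0.59903 = 0.61634.
To 3 decimal places, D = 0.616.

0.616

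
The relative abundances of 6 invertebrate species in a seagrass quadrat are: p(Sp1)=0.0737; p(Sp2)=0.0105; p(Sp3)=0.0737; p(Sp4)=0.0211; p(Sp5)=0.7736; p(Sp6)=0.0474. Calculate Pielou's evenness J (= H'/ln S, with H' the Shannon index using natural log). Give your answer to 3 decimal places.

0.478

H' = −Σ pᵢ ln pᵢ = −((-0.19219) + (-0.04784) + (-0.19219) + (-0.08141) + (-0.19858) + (-0.14453)) = 0.85675 (working shown to 5 dp, full precision carried).
With S = 6 species, ln S = 1.79176, so J = 0.85675/1.79176 = 0.47816, i.e. 0.478 to 3 decimal places.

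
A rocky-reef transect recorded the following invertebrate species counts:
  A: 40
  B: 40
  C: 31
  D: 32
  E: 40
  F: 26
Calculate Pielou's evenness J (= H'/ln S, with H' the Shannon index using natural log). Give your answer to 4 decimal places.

Total N = 40+40+31+32+40+26 = 209, so the proportions are 0.191388, 0.191388, 0.148325, 0.15311, 0.191388, 0.124402 (working shown to 6 dp, full precision carried).
H' = −Σ pᵢ ln pᵢ = −((-0.316451) + (-0.316451) + (-0.283056) + (-0.287326) + (-0.316451) + (-0.259283)) = 1.779018.
With S = 6 species, ln S = 1.791759, so J = 1.779018/1.791759 = 0.992889, i.e. 0.9929 to 4 decimal places.

0.9929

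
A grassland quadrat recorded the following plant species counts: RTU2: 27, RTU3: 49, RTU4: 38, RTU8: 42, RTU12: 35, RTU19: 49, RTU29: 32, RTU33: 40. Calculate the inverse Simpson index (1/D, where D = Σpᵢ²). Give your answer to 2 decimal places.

7.73

Total N = 27+49+38+42+35+49+32+40 = 312, so the proportions are 0.086538, 0.157051, 0.121795, 0.134615, 0.112179, 0.157051, 0.102564, 0.128205 (working shown to 6 dp, full precision carried).
D = 0.086538² + 0.157051² + 0.121795² + 0.134615² + 0.112179² + 0.157051² + 0.102564² + 0.128205² = 0.007489 + 0.024665 + 0.014834 + 0.018121 + 0.012584 + 0.024665 + 0.010519 + 0.016437 = 0.129315.
So 1/D = 7.7331, i.e. 7.73 to 2 decimal places.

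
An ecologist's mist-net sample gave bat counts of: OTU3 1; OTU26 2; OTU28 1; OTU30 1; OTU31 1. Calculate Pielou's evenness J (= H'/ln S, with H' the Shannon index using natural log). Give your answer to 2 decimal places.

0.97

Total N = 1+2+1+1+1 = 6, so the proportions are 0.1667, 0.3333, 0.1667, 0.1667, 0.1667 (working shown to 4 dp, full precision carried).
H' = −Σ pᵢ ln pᵢ = −((-0.2986) + (-0.3662) + (-0.2986) + (-0.2986) + (-0.2986)) = 1.5607.
With S = 5 species, ln S = 1.6094, so J = 1.5607/1.6094 = 0.9697, i.e. 0.97 to 2 decimal places.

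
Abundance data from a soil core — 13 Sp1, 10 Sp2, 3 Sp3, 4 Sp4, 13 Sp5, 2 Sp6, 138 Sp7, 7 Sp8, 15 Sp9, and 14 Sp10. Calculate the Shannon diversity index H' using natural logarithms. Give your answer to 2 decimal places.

1.41

Total N = 13+10+3+4+13+2+138+7+15+14 = 219, so the proportions are 0.0594, 0.0457, 0.0137, 0.0183, 0.0594, 0.0091, 0.6301, 0.032, 0.0685, 0.0639 (working shown to 4 dp, full precision carried).
Each pᵢ ln pᵢ term: 0.0594×(-2.8241)=-0.1676, 0.0457×(-3.0865)=-0.1409, 0.0137×(-4.2905)=-0.0588, 0.0183×(-4.0028)=-0.0731, 0.0594×(-2.8241)=-0.1676, 0.0091×(-4.6959)=-0.0429, 0.6301×(-0.4618)=-0.2910, 0.032×(-3.4432)=-0.1101, 0.0685×(-2.6810)=-0.1836, 0.0639×(-2.7500)=-0.1758.
Sum = -1.4115, so H' = 1.41.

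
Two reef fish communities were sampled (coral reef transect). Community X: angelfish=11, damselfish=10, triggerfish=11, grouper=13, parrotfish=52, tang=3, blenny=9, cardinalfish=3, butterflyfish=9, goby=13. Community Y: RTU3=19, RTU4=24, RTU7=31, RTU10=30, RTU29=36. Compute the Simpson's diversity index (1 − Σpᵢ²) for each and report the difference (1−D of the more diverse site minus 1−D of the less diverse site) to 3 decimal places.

Community X: N=134, proportions 0.08209, 0.07463, 0.08209, 0.09701, 0.38806, 0.02239, 0.06716, 0.02239, 0.06716, 0.09701, giving 1−D = 0.80151 (working shown to 5 dp, full precision carried).
Community Y: N=140, proportions 0.13571, 0.17143, 0.22143, 0.21429, 0.25714, giving 1−D = 0.79112.
Difference = |0.80151 − 0.79112| = 0.01039, i.e. 0.010 to 3 decimal places.

0.010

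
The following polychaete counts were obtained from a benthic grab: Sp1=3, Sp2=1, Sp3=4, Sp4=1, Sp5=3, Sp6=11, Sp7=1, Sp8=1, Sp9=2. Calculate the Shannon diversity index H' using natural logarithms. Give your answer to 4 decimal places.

Total N = 3+1+4+1+3+11+1+1+2 = 27, so the proportions are 0.111111, 0.037037, 0.148148, 0.037037, 0.111111, 0.407407, 0.037037, 0.037037, 0.074074 (working shown to 6 dp, full precision carried).
Each pᵢ ln pᵢ term: 0.111111×(-2.197225)=-0.244136, 0.037037×(-3.295837)=-0.122068, 0.148148×(-1.909543)=-0.282895, 0.037037×(-3.295837)=-0.122068, 0.111111×(-2.197225)=-0.244136, 0.407407×(-0.897942)=-0.365828, 0.037037×(-3.295837)=-0.122068, 0.037037×(-3.295837)=-0.122068, 0.074074×(-2.602690)=-0.192792.
Sum = -1.818059, so H' = 1.8181.

1.8181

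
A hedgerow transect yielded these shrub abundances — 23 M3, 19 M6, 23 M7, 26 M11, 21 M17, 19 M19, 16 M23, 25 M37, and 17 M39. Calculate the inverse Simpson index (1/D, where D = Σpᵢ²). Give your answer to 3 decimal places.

Total N = 23+19+23+26+21+19+16+25+17 = 189, so the proportions are 0.1216931, 0.1005291, 0.1216931, 0.1375661, 0.1111111, 0.1005291, 0.0846561, 0.1322751, 0.0899471 (working shown to 7 dp, full precision carried).
D = 0.1216931² + 0.1005291² + 0.1216931² + 0.1375661² + 0.1111111² + 0.1005291² + 0.0846561² + 0.1322751² + 0.0899471² = 0.0148092 + 0.0101061 + 0.0148092 + 0.0189244 + 0.0123457 + 0.0101061 + 0.0071667 + 0.0174967 + 0.0080905 = 0.1138546.
So 1/D = 8.78313, i.e. 8.783 to 3 decimal places.

8.783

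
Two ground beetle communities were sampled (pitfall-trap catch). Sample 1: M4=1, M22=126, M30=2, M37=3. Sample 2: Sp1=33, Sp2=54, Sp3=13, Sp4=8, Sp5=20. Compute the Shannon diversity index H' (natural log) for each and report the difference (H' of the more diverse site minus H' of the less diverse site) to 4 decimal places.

1.1783

Sample 1: N=132, proportions 0.007576, 0.954545, 0.015152, 0.022727, giving H' = 0.230880 (working shown to 6 dp, full precision carried).
Sample 2: N=128, proportions 0.257812, 0.421875, 0.101562, 0.0625, 0.15625, giving H' = 1.409183.
Difference = |0.230880 − 1.409183| = 1.178303, i.e. 1.1783 to 4 decimal places.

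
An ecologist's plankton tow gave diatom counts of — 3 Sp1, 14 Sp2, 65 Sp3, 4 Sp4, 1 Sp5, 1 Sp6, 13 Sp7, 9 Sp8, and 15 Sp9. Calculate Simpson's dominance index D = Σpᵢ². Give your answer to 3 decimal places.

Total N = 3+14+65+4+1+1+13+9+15 = 125, so the proportions are 0.024, 0.112, 0.52, 0.032, 0.008, 0.008, 0.104, 0.072, 0.12 (working shown to 5 dp, full precision carried).
D = 0.024² + 0.112² + 0.52² + 0.032² + 0.008² + 0.008² + 0.104² + 0.072² + 0.12² = 0.00058 + 0.01254 + 0.27040 + 0.00102 + 0.00006 + 0.00006 + 0.01082 + 0.00518 + 0.01440 = 0.31507.
To 3 decimal places, D = 0.315.

0.315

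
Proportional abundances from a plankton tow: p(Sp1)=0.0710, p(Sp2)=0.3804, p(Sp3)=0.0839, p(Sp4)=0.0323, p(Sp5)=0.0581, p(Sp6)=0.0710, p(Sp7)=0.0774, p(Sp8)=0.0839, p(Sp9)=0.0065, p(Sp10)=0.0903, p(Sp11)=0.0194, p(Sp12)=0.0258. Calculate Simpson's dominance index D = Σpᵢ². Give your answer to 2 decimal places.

0.19

D = 0.071² + 0.3804² + 0.0839² + 0.0323² + 0.0581² + 0.071² + 0.0774² + 0.0839² + 0.0065² + 0.0903² + 0.0194² + 0.0258² = 0.0050 + 0.1447 + 0.0070 + 0.0010 + 0.0034 + 0.0050 + 0.0060 + 0.0070 + 0.0000 + 0.0082 + 0.0004 + 0.0007 = 0.1885 (working shown to 4 dp, full precision carried).
To 2 decimal places, D = 0.19.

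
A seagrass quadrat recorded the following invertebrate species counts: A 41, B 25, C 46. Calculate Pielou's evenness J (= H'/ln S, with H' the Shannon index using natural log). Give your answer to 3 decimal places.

0.972

Total N = 41+25+46 = 112, so the proportions are 0.36607, 0.22321, 0.41071 (working shown to 5 dp, full precision carried).
H' = −Σ pᵢ ln pᵢ = −((-0.36787) + (-0.33474) + (-0.36548)) = 1.06809.
With S = 3 species, ln S = 1.09861, so J = 1.06809/1.09861 = 0.97222, i.e. 0.972 to 3 decimal places.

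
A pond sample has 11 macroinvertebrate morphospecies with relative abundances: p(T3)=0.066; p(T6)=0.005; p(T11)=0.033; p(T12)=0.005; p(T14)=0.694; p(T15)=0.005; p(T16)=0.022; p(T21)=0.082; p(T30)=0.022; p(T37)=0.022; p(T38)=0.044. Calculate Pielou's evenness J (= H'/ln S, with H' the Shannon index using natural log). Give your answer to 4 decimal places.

0.5085

H' = −Σ pᵢ ln pᵢ = −((-0.179395) + (-0.026492) + (-0.112571) + (-0.026492) + (-0.253507) + (-0.026492) + (-0.083968) + (-0.205085) + (-0.083968) + (-0.083968) + (-0.137437)) = 1.219372 (working shown to 6 dp, full precision carried).
With S = 11 species, ln S = 2.397895, so J = 1.219372/2.397895 = 0.508518, i.e. 0.5085 to 4 decimal places.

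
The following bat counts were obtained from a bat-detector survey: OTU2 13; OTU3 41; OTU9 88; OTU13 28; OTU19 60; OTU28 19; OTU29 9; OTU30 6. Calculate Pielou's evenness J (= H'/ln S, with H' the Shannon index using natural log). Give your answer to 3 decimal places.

Total N = 13+41+88+28+60+19+9+6 = 264, so the proportions are 0.04924, 0.1553, 0.33333, 0.10606, 0.22727, 0.07197, 0.03409, 0.02273 (working shown to 5 dp, full precision carried).
H' = −Σ pᵢ ln pᵢ = −((-0.14827) + (-0.28923) + (-0.36620) + (-0.23797) + (-0.33673) + (-0.18939) + (-0.11518) + (-0.08600)) = 1.76898.
With S = 8 species, ln S = 2.07944, so J = 1.76898/2.07944 = 0.85070, i.e. 0.851 to 3 decimal places.

0.851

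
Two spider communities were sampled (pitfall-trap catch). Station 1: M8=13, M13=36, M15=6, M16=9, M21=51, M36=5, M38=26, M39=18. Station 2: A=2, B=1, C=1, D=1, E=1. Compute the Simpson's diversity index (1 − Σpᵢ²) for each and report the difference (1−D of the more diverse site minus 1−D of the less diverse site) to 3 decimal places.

Station 1: N=164, proportions 0.07927, 0.21951, 0.03659, 0.05488, 0.31098, 0.03049, 0.15854, 0.10976, giving 1−D = 0.80637 (working shown to 5 dp, full precision carried).
Station 2: N=6, proportions 0.33333, 0.16667, 0.16667, 0.16667, 0.16667, giving 1−D = 0.77778.
Difference = |0.80637 − 0.77778| = 0.02859, i.e. 0.029 to 3 decimal places.

0.029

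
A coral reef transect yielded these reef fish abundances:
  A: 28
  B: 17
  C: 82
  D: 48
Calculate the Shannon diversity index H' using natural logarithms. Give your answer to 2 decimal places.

1.23

Total N = 28+17+82+48 = 175, so the proportions are 0.16, 0.0971, 0.4686, 0.2743 (working shown to 4 dp, full precision carried).
Each pᵢ ln pᵢ term: 0.16×(-1.8326)=-0.2932, 0.0971×(-2.3316)=-0.2265, 0.4686×(-0.7581)=-0.3552, 0.2743×(-1.2936)=-0.3548.
Sum = -1.2297, so H' = 1.23.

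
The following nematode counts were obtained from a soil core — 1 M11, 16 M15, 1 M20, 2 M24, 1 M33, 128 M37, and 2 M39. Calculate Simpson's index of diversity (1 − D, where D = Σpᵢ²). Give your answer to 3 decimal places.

Total N = 1+16+1+2+1+128+2 = 151, so the proportions are 0.00662, 0.10596, 0.00662, 0.01325, 0.00662, 0.84768, 0.01325 (working shown to 5 dp, full precision carried).
D = 0.00662² + 0.10596² + 0.00662² + 0.01325² + 0.00662² + 0.84768² + 0.01325² = 0.00004 + 0.01123 + 0.00004 + 0.00018 + 0.00004 + 0.71856 + 0.00018 = 0.73027.
So 1 − D = 0.26973, i.e. 0.270 to 3 decimal places.

0.270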